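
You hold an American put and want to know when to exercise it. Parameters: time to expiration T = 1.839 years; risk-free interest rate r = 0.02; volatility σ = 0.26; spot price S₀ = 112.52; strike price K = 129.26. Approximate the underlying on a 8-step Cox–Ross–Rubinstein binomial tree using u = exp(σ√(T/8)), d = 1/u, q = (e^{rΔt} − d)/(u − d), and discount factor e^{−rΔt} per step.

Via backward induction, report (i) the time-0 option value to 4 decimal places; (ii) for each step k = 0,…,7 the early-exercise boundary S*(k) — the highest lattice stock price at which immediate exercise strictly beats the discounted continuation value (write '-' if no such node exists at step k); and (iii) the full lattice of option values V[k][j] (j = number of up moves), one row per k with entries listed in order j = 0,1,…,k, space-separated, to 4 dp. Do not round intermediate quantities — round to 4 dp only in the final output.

Δt=0.22987  u=1.13276  d=0.88280  q=0.48731  discount=0.99541
step 8 (expiry): payoffs max(K−S,0) = 87.7527 76.0001 60.9197 41.5693 16.7400 0.0000 0.0000 0.0000 0.0000
step 7: (k=7,j=0): S=47.0178, (K−S)⁺=82.2422, hold=81.6493 ⇒ V=82.2422 exercise | (k=7,j=1): S=60.3308, (K−S)⁺=68.9292, hold=68.3363 ⇒ V=68.9292 exercise | (k=7,j=2): S=77.4132, (K−S)⁺=51.8468, hold=51.2539 ⇒ V=51.8468 exercise | (k=7,j=3): S=99.3325, (K−S)⁺=29.9275, hold=29.3345 ⇒ V=29.9275 exercise | (k=7,j=4): S=127.4582, (K−S)⁺=1.8018, hold=8.5430 ⇒ V=8.5430 continue | (k=7,j=5): S=163.5476, (K−S)⁺=0.0000, hold=0.0000 ⇒ V=0.0000 continue | (k=7,j=6): S=209.8556, (K−S)⁺=0.0000, hold=0.0000 ⇒ V=0.0000 continue | (k=7,j=7): S=269.2755, (K−S)⁺=0.0000, hold=0.0000 ⇒ V=0.0000 continue  boundary S*=99.3325
step 6: (k=6,j=0): S=53.2599, (K−S)⁺=76.0001, hold=75.4071 ⇒ V=76.0001 exercise | (k=6,j=1): S=68.3403, (K−S)⁺=60.9197, hold=60.3268 ⇒ V=60.9197 exercise | (k=6,j=2): S=87.6907, (K−S)⁺=41.5693, hold=40.9764 ⇒ V=41.5693 exercise | (k=6,j=3): S=112.5200, (K−S)⁺=16.7400, hold=19.4171 ⇒ V=19.4171 continue | (k=6,j=4): S=144.3797, (K−S)⁺=0.0000, hold=4.3598 ⇒ V=4.3598 continue | (k=6,j=5): S=185.2603, (K−S)⁺=0.0000, hold=0.0000 ⇒ V=0.0000 continue | (k=6,j=6): S=237.7162, (K−S)⁺=0.0000, hold=0.0000 ⇒ V=0.0000 continue  boundary S*=87.6907
step 5: (k=5,j=0): S=60.3308, (K−S)⁺=68.9292, hold=68.3363 ⇒ V=68.9292 exercise | (k=5,j=1): S=77.4132, (K−S)⁺=51.8468, hold=51.2539 ⇒ V=51.8468 exercise | (k=5,j=2): S=99.3325, (K−S)⁺=29.9275, hold=30.6332 ⇒ V=30.6332 continue | (k=5,j=3): S=127.4582, (K−S)⁺=1.8018, hold=12.0241 ⇒ V=12.0241 continue | (k=5,j=4): S=163.5476, (K−S)⁺=0.0000, hold=2.2250 ⇒ V=2.2250 continue | (k=5,j=5): S=209.8556, (K−S)⁺=0.0000, hold=0.0000 ⇒ V=0.0000 continue  boundary S*=77.4132
step 4: (k=4,j=0): S=68.3403, (K−S)⁺=60.9197, hold=60.3268 ⇒ V=60.9197 exercise | (k=4,j=1): S=87.6907, (K−S)⁺=41.5693, hold=41.3187 ⇒ V=41.5693 exercise | (k=4,j=2): S=112.5200, (K−S)⁺=16.7400, hold=21.4659 ⇒ V=21.4659 continue | (k=4,j=3): S=144.3797, (K−S)⁺=0.0000, hold=7.2156 ⇒ V=7.2156 continue | (k=4,j=4): S=185.2603, (K−S)⁺=0.0000, hold=1.1355 ⇒ V=1.1355 continue  boundary S*=87.6907
step 3: (k=3,j=0): S=77.4132, (K−S)⁺=51.8468, hold=51.2539 ⇒ V=51.8468 exercise | (k=3,j=1): S=99.3325, (K−S)⁺=29.9275, hold=31.6269 ⇒ V=31.6269 continue | (k=3,j=2): S=127.4582, (K−S)⁺=1.8018, hold=14.4550 ⇒ V=14.4550 continue | (k=3,j=3): S=163.5476, (K−S)⁺=0.0000, hold=4.2332 ⇒ V=4.2332 continue  boundary S*=77.4132
step 2: (k=2,j=0): S=87.6907, (K−S)⁺=41.5693, hold=41.8008 ⇒ V=41.8008 continue | (k=2,j=1): S=112.5200, (K−S)⁺=16.7400, hold=23.1522 ⇒ V=23.1522 continue | (k=2,j=2): S=144.3797, (K−S)⁺=0.0000, hold=9.4303 ⇒ V=9.4303 continue  boundary S*=-
step 1: (k=1,j=0): S=99.3325, (K−S)⁺=29.9275, hold=32.5631 ⇒ V=32.5631 continue | (k=1,j=1): S=127.4582, (K−S)⁺=1.8018, hold=16.3898 ⇒ V=16.3898 continue  boundary S*=-
step 0: (k=0,j=0): S=112.5200, (K−S)⁺=16.7400, hold=24.5685 ⇒ V=24.5685 continue  boundary S*=-

price = 24.5685
boundary = - - - 77.4132 87.6907 77.4132 87.6907 99.3325
tree:
24.5685
32.5631 16.3898
41.8008 23.1522 9.4303
51.8468 31.6269 14.4550 4.2332
60.9197 41.5693 21.4659 7.2156 1.1355
68.9292 51.8468 30.6332 12.0241 2.2250 0.0000
76.0001 60.9197 41.5693 19.4171 4.3598 0.0000 0.0000
82.2422 68.9292 51.8468 29.9275 8.5430 0.0000 0.0000 0.0000
87.7527 76.0001 60.9197 41.5693 16.7400 0.0000 0.0000 0.0000 0.0000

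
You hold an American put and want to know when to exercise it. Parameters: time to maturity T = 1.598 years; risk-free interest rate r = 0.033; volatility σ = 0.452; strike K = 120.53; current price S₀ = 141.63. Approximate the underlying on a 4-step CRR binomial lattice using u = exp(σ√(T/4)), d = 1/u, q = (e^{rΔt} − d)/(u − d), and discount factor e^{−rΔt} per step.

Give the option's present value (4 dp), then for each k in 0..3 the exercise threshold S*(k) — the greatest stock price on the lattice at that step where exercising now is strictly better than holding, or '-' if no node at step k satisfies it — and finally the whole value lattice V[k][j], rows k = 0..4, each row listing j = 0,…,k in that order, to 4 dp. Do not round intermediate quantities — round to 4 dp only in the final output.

price = 18.1431
boundary = - - - 60.1081
tree:
18.1431
28.2552 6.4146
42.4607 11.8603 0.0000
60.4219 21.9289 0.0000 0.0000
75.3591 40.5453 0.0000 0.0000 0.0000

params: Δt=0.39950 u=1.33068 d=0.75149 q=0.45197 e^(-rΔt)=0.98690
t_4 payoffs: 75.3591 40.5453 0.0000 0.0000 0.0000
t_3: node(3,0) S=60.1081 payoff=60.4219 vs cont=58.8433 → 60.4219 [stop]  node(3,1) S=106.4342 payoff=14.0958 vs cont=21.9289 → 21.9289 [wait]  node(3,2) S=188.4644 payoff=0.0000 vs cont=0.0000 → 0.0000 [wait]  node(3,3) S=333.7164 payoff=0.0000 vs cont=0.0000 → 0.0000 [wait]  ⇒ S*(3)=60.1081
t_2: node(2,0) S=79.9847 payoff=40.5453 vs cont=42.4607 → 42.4607 [wait]  node(2,1) S=141.6300 payoff=0.0000 vs cont=11.8603 → 11.8603 [wait]  node(2,2) S=250.7861 payoff=0.0000 vs cont=0.0000 → 0.0000 [wait]  ⇒ S*(2)=-
t_1: node(1,0) S=106.4342 payoff=14.0958 vs cont=28.2552 → 28.2552 [wait]  node(1,1) S=188.4644 payoff=0.0000 vs cont=6.4146 → 6.4146 [wait]  ⇒ S*(1)=-
t_0: node(0,0) S=141.6300 payoff=0.0000 vs cont=18.1431 → 18.1431 [wait]  ⇒ S*(0)=-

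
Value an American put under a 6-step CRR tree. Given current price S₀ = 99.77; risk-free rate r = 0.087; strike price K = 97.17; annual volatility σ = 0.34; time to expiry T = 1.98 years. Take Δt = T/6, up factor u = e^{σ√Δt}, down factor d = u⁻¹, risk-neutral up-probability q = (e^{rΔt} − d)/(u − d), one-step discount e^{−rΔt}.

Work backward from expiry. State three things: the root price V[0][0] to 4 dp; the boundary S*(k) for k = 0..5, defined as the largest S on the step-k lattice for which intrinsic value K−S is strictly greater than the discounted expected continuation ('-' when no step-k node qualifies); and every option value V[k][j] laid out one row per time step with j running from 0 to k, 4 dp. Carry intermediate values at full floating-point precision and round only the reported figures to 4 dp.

price = 11.2086
boundary = - - 67.5074 55.5299 67.5074 82.0683
tree:
11.2086
18.5738 5.1774
29.6626 9.5874 1.4810
41.6401 17.2345 3.2115 0.0000
51.4924 29.6626 6.9642 0.0000 0.0000
59.5968 41.6401 15.1017 0.0000 0.0000 0.0000
66.2632 51.4924 29.6626 0.0000 0.0000 0.0000 0.0000

Δt=0.33000, u=1.21569, d=0.82258, q=0.52542, disc=e^(-rΔt)=0.97170
k=6 terminal: V=max(K-S,0) → 66.2632 51.4924 29.6626 0.0000 0.0000 0.0000 0.0000
k=5: j=0 S=37.5732 intr=59.5968 cont=56.8467 V=59.5968[EX]; j=1 S=55.5299 intr=41.6401 cont=38.8900 V=41.6401[EX]; j=2 S=82.0683 intr=15.1017 cont=13.6790 V=15.1017[EX]; j=3 S=121.2898 intr=0.0000 cont=0.0000 V=0.0000[hold]; j=4 S=179.2556 intr=0.0000 cont=0.0000 V=0.0000[hold]; j=5 S=264.9241 intr=0.0000 cont=0.0000 V=0.0000[hold]  S*(5)=82.0683
k=4: j=0 S=45.6776 intr=51.4924 cont=48.7424 V=51.4924[EX]; j=1 S=67.5074 intr=29.6626 cont=26.9125 V=29.6626[EX]; j=2 S=99.7700 intr=0.0000 cont=6.9642 V=6.9642[hold]; j=3 S=147.4513 intr=0.0000 cont=0.0000 V=0.0000[hold]; j=4 S=217.9200 intr=0.0000 cont=0.0000 V=0.0000[hold]  S*(4)=67.5074
k=3: j=0 S=55.5299 intr=41.6401 cont=38.8900 V=41.6401[EX]; j=1 S=82.0683 intr=15.1017 cont=17.2345 V=17.2345[hold]; j=2 S=121.2898 intr=0.0000 cont=3.2115 V=3.2115[hold]; j=3 S=179.2556 intr=0.0000 cont=0.0000 V=0.0000[hold]  S*(3)=55.5299
k=2: j=0 S=67.5074 intr=29.6626 cont=28.0014 V=29.6626[EX]; j=1 S=99.7700 intr=0.0000 cont=9.5874 V=9.5874[hold]; j=2 S=147.4513 intr=0.0000 cont=1.4810 V=1.4810[hold]  S*(2)=67.5074
k=1: j=0 S=82.0683 intr=15.1017 cont=18.5738 V=18.5738[hold]; j=1 S=121.2898 intr=0.0000 cont=5.1774 V=5.1774[hold]  S*(1)=-
k=0: j=0 S=99.7700 intr=0.0000 cont=11.2086 V=11.2086[hold]  S*(0)=-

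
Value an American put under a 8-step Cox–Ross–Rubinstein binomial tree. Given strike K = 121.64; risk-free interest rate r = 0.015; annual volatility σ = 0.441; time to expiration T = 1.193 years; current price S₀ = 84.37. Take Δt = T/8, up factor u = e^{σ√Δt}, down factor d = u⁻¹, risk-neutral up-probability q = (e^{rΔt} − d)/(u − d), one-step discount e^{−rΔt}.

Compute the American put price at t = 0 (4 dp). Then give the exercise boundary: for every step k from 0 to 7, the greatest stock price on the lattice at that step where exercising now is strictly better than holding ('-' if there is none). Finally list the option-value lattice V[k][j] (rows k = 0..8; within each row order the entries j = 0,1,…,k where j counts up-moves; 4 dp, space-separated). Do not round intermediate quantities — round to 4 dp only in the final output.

price = 42.0356
boundary = - - 60.0161 50.6183 60.0161 71.1587 84.3700 100.0341
tree:
42.0356
51.7029 31.0743
61.6239 40.4951 20.3447
71.0217 50.9458 28.6216 10.8842
78.9479 61.6239 38.8601 16.9360 3.9478
85.6330 71.0217 50.4813 25.6268 6.9812 0.4638
91.2713 78.9479 61.6239 37.2700 12.3044 0.8674 0.0000
96.0266 85.6330 71.0217 50.4813 21.6059 1.6221 0.0000 0.0000
100.0374 91.2713 78.9479 61.6239 37.2700 3.0335 0.0000 0.0000 0.0000

params: Δt=0.14913 u=1.18566 d=0.84341 q=0.46407 e^(-rΔt)=0.99777
t_8 payoffs: 100.0374 91.2713 78.9479 61.6239 37.2700 3.0335 0.0000 0.0000 0.0000
t_7: node(7,0) S=25.6134 payoff=96.0266 vs cont=95.7548 → 96.0266 [stop]  node(7,1) S=36.0070 payoff=85.6330 vs cont=85.3612 → 85.6330 [stop]  node(7,2) S=50.6183 payoff=71.0217 vs cont=70.7499 → 71.0217 [stop]  node(7,3) S=71.1587 payoff=50.4813 vs cont=50.2095 → 50.4813 [stop]  node(7,4) S=100.0341 payoff=21.6059 vs cont=21.3341 → 21.6059 [stop]  node(7,5) S=140.6270 payoff=0.0000 vs cont=1.6221 → 1.6221 [wait]  node(7,6) S=197.6920 payoff=0.0000 vs cont=0.0000 → 0.0000 [wait]  node(7,7) S=277.9134 payoff=0.0000 vs cont=0.0000 → 0.0000 [wait]  ⇒ S*(7)=100.0341
t_6: node(6,0) S=30.3687 payoff=91.2713 vs cont=90.9995 → 91.2713 [stop]  node(6,1) S=42.6921 payoff=78.9479 vs cont=78.6761 → 78.9479 [stop]  node(6,2) S=60.0161 payoff=61.6239 vs cont=61.3521 → 61.6239 [stop]  node(6,3) S=84.3700 payoff=37.2700 vs cont=36.9982 → 37.2700 [stop]  node(6,4) S=118.6065 payoff=3.0335 vs cont=12.3044 → 12.3044 [wait]  node(6,5) S=166.7358 payoff=0.0000 vs cont=0.8674 → 0.8674 [wait]  node(6,6) S=234.3955 payoff=0.0000 vs cont=0.0000 → 0.0000 [wait]  ⇒ S*(6)=84.3700
t_5: node(5,0) S=36.0070 payoff=85.6330 vs cont=85.3612 → 85.6330 [stop]  node(5,1) S=50.6183 payoff=71.0217 vs cont=70.7499 → 71.0217 [stop]  node(5,2) S=71.1587 payoff=50.4813 vs cont=50.2095 → 50.4813 [stop]  node(5,3) S=100.0341 payoff=21.6059 vs cont=25.6268 → 25.6268 [wait]  node(5,4) S=140.6270 payoff=0.0000 vs cont=6.9812 → 6.9812 [wait]  node(5,5) S=197.6920 payoff=0.0000 vs cont=0.4638 → 0.4638 [wait]  ⇒ S*(5)=71.1587
t_4: node(4,0) S=42.6921 payoff=78.9479 vs cont=78.6761 → 78.9479 [stop]  node(4,1) S=60.0161 payoff=61.6239 vs cont=61.3521 → 61.6239 [stop]  node(4,2) S=84.3700 payoff=37.2700 vs cont=38.8601 → 38.8601 [wait]  node(4,3) S=118.6065 payoff=3.0335 vs cont=16.9360 → 16.9360 [wait]  node(4,4) S=166.7358 payoff=0.0000 vs cont=3.9478 → 3.9478 [wait]  ⇒ S*(4)=60.0161
t_3: node(3,0) S=50.6183 payoff=71.0217 vs cont=70.7499 → 71.0217 [stop]  node(3,1) S=71.1587 payoff=50.4813 vs cont=50.9458 → 50.9458 [wait]  node(3,2) S=100.0341 payoff=21.6059 vs cont=28.6216 → 28.6216 [wait]  node(3,3) S=140.6270 payoff=0.0000 vs cont=10.8842 → 10.8842 [wait]  ⇒ S*(3)=50.6183
t_2: node(2,0) S=60.0161 payoff=61.6239 vs cont=61.5672 → 61.6239 [stop]  node(2,1) S=84.3700 payoff=37.2700 vs cont=40.4951 → 40.4951 [wait]  node(2,2) S=118.6065 payoff=3.0335 vs cont=20.3447 → 20.3447 [wait]  ⇒ S*(2)=60.0161
t_1: node(1,0) S=71.1587 payoff=50.4813 vs cont=51.7029 → 51.7029 [wait]  node(1,1) S=100.0341 payoff=21.6059 vs cont=31.0743 → 31.0743 [wait]  ⇒ S*(1)=-
t_0: node(0,0) S=84.3700 payoff=37.2700 vs cont=42.0356 → 42.0356 [wait]  ⇒ S*(0)=-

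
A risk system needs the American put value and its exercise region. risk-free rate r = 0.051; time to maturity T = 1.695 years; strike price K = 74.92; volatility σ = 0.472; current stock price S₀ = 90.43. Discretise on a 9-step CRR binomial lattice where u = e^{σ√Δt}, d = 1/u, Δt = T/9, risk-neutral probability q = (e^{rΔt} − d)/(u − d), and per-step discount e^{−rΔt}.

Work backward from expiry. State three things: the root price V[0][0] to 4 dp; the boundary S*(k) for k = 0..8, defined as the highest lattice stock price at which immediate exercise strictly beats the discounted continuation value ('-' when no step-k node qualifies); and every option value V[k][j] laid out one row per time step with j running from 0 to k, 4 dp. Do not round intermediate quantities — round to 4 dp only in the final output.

price = 10.4592
boundary = - - - - 39.8544 32.4726 39.8544 48.9143 60.0336
tree:
10.4592
14.8072 5.8161
20.3980 8.8648 2.5296
27.2283 13.1853 4.2198 0.6932
35.0656 19.0303 6.9258 1.2833 0.0483
42.4474 26.4524 11.1286 2.3729 0.0924 0.0000
48.4619 35.0656 17.3718 4.3822 0.1769 0.0000 0.0000
53.3624 42.4474 26.0057 8.0825 0.3385 0.0000 0.0000 0.0000
57.3553 48.4619 35.0656 14.8864 0.6477 0.0000 0.0000 0.0000 0.0000
60.6086 53.3624 42.4474 26.0057 1.2393 0.0000 0.0000 0.0000 0.0000 0.0000

Δt=0.18833  u=1.22732  d=0.81478  q=0.47236  discount=0.99044
step 9 (expiry): payoffs max(K−S,0) = 60.6086 53.3624 42.4474 26.0057 1.2393 0.0000 0.0000 0.0000 0.0000 0.0000
step 8: (k=8,j=0): S=17.5647, (K−S)⁺=57.3553, hold=56.6391 ⇒ V=57.3553 exercise | (k=8,j=1): S=26.4581, (K−S)⁺=48.4619, hold=47.7457 ⇒ V=48.4619 exercise | (k=8,j=2): S=39.8544, (K−S)⁺=35.0656, hold=34.3494 ⇒ V=35.0656 exercise | (k=8,j=3): S=60.0336, (K−S)⁺=14.8864, hold=14.1702 ⇒ V=14.8864 exercise | (k=8,j=4): S=90.4300, (K−S)⁺=0.0000, hold=0.6477 ⇒ V=0.6477 continue | (k=8,j=5): S=136.2168, (K−S)⁺=0.0000, hold=0.0000 ⇒ V=0.0000 continue | (k=8,j=6): S=205.1864, (K−S)⁺=0.0000, hold=0.0000 ⇒ V=0.0000 continue | (k=8,j=7): S=309.0769, (K−S)⁺=0.0000, hold=0.0000 ⇒ V=0.0000 continue | (k=8,j=8): S=465.5695, (K−S)⁺=0.0000, hold=0.0000 ⇒ V=0.0000 continue  boundary S*=60.0336
step 7: (k=7,j=0): S=21.5576, (K−S)⁺=53.3624, hold=52.6463 ⇒ V=53.3624 exercise | (k=7,j=1): S=32.4726, (K−S)⁺=42.4474, hold=41.7312 ⇒ V=42.4474 exercise | (k=7,j=2): S=48.9143, (K−S)⁺=26.0057, hold=25.2896 ⇒ V=26.0057 exercise | (k=7,j=3): S=73.6807, (K−S)⁺=1.2393, hold=8.0825 ⇒ V=8.0825 continue | (k=7,j=4): S=110.9869, (K−S)⁺=0.0000, hold=0.3385 ⇒ V=0.3385 continue | (k=7,j=5): S=167.1820, (K−S)⁺=0.0000, hold=0.0000 ⇒ V=0.0000 continue | (k=7,j=6): S=251.8300, (K−S)⁺=0.0000, hold=0.0000 ⇒ V=0.0000 continue | (k=7,j=7): S=379.3373, (K−S)⁺=0.0000, hold=0.0000 ⇒ V=0.0000 continue  boundary S*=48.9143
step 6: (k=6,j=0): S=26.4581, (K−S)⁺=48.4619, hold=47.7457 ⇒ V=48.4619 exercise | (k=6,j=1): S=39.8544, (K−S)⁺=35.0656, hold=34.3494 ⇒ V=35.0656 exercise | (k=6,j=2): S=60.0336, (K−S)⁺=14.8864, hold=17.3718 ⇒ V=17.3718 continue | (k=6,j=3): S=90.4300, (K−S)⁺=0.0000, hold=4.3822 ⇒ V=4.3822 continue | (k=6,j=4): S=136.2168, (K−S)⁺=0.0000, hold=0.1769 ⇒ V=0.1769 continue | (k=6,j=5): S=205.1864, (K−S)⁺=0.0000, hold=0.0000 ⇒ V=0.0000 continue | (k=6,j=6): S=309.0769, (K−S)⁺=0.0000, hold=0.0000 ⇒ V=0.0000 continue  boundary S*=39.8544
step 5: (k=5,j=0): S=32.4726, (K−S)⁺=42.4474, hold=41.7312 ⇒ V=42.4474 exercise | (k=5,j=1): S=48.9143, (K−S)⁺=26.0057, hold=26.4524 ⇒ V=26.4524 continue | (k=5,j=2): S=73.6807, (K−S)⁺=1.2393, hold=11.1286 ⇒ V=11.1286 continue | (k=5,j=3): S=110.9869, (K−S)⁺=0.0000, hold=2.3729 ⇒ V=2.3729 continue | (k=5,j=4): S=167.1820, (K−S)⁺=0.0000, hold=0.0924 ⇒ V=0.0924 continue | (k=5,j=5): S=251.8300, (K−S)⁺=0.0000, hold=0.0000 ⇒ V=0.0000 continue  boundary S*=32.4726
step 4: (k=4,j=0): S=39.8544, (K−S)⁺=35.0656, hold=34.5584 ⇒ V=35.0656 exercise | (k=4,j=1): S=60.0336, (K−S)⁺=14.8864, hold=19.0303 ⇒ V=19.0303 continue | (k=4,j=2): S=90.4300, (K−S)⁺=0.0000, hold=6.9258 ⇒ V=6.9258 continue | (k=4,j=3): S=136.2168, (K−S)⁺=0.0000, hold=1.2833 ⇒ V=1.2833 continue | (k=4,j=4): S=205.1864, (K−S)⁺=0.0000, hold=0.0483 ⇒ V=0.0483 continue  boundary S*=39.8544
step 3: (k=3,j=0): S=48.9143, (K−S)⁺=26.0057, hold=27.2283 ⇒ V=27.2283 continue | (k=3,j=1): S=73.6807, (K−S)⁺=1.2393, hold=13.1853 ⇒ V=13.1853 continue | (k=3,j=2): S=110.9869, (K−S)⁺=0.0000, hold=4.2198 ⇒ V=4.2198 continue | (k=3,j=3): S=167.1820, (K−S)⁺=0.0000, hold=0.6932 ⇒ V=0.6932 continue  boundary S*=-
step 2: (k=2,j=0): S=60.0336, (K−S)⁺=14.8864, hold=20.3980 ⇒ V=20.3980 continue | (k=2,j=1): S=90.4300, (K−S)⁺=0.0000, hold=8.8648 ⇒ V=8.8648 continue | (k=2,j=2): S=136.2168, (K−S)⁺=0.0000, hold=2.5296 ⇒ V=2.5296 continue  boundary S*=-
step 1: (k=1,j=0): S=73.6807, (K−S)⁺=1.2393, hold=14.8072 ⇒ V=14.8072 continue | (k=1,j=1): S=110.9869, (K−S)⁺=0.0000, hold=5.8161 ⇒ V=5.8161 continue  boundary S*=-
step 0: (k=0,j=0): S=90.4300, (K−S)⁺=0.0000, hold=10.4592 ⇒ V=10.4592 continue  boundary S*=-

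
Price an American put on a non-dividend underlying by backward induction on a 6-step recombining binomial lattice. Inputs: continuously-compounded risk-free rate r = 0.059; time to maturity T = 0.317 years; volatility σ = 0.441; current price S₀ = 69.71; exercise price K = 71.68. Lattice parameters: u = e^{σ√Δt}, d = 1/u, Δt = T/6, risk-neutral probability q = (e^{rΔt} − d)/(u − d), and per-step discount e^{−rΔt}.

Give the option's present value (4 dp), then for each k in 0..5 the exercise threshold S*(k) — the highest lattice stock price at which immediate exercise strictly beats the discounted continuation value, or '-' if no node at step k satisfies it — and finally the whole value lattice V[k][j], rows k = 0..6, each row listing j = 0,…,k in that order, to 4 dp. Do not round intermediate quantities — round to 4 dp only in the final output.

Δt=0.05283, u=1.10668, d=0.90360, q=0.49005, disc=e^(-rΔt)=0.99689
k=6 terminal: V=max(K-S,0) → 33.7346 25.2066 14.7620 1.9700 0.0000 0.0000 0.0000
k=5: j=0 S=41.9934 intr=29.6866 cont=29.4635 V=29.6866[EX]; j=1 S=51.4312 intr=20.2488 cont=20.0257 V=20.2488[EX]; j=2 S=62.9901 intr=8.6899 cont=8.4668 V=8.6899[EX]; j=3 S=77.1468 intr=0.0000 cont=1.0015 V=1.0015[hold]; j=4 S=94.4851 intr=0.0000 cont=0.0000 V=0.0000[hold]; j=5 S=115.7201 intr=0.0000 cont=0.0000 V=0.0000[hold]  S*(5)=62.9901
k=4: j=0 S=46.4734 intr=25.2066 cont=24.9835 V=25.2066[EX]; j=1 S=56.9180 intr=14.7620 cont=14.5389 V=14.7620[EX]; j=2 S=69.7100 intr=1.9700 cont=4.9068 V=4.9068[hold]; j=3 S=85.3769 intr=0.0000 cont=0.5091 V=0.5091[hold]; j=4 S=104.5649 intr=0.0000 cont=0.0000 V=0.0000[hold]  S*(4)=56.9180
k=3: j=0 S=51.4312 intr=20.2488 cont=20.0257 V=20.2488[EX]; j=1 S=62.9901 intr=8.6899 cont=9.9015 V=9.9015[hold]; j=2 S=77.1468 intr=0.0000 cont=2.7431 V=2.7431[hold]; j=3 S=94.4851 intr=0.0000 cont=0.2588 V=0.2588[hold]  S*(3)=51.4312
k=2: j=0 S=56.9180 intr=14.7620 cont=15.1308 V=15.1308[hold]; j=1 S=69.7100 intr=1.9700 cont=6.3736 V=6.3736[hold]; j=2 S=85.3769 intr=0.0000 cont=1.5209 V=1.5209[hold]  S*(2)=-
k=1: j=0 S=62.9901 intr=8.6899 cont=10.8056 V=10.8056[hold]; j=1 S=77.1468 intr=0.0000 cont=3.9831 V=3.9831[hold]  S*(1)=-
k=0: j=0 S=69.7100 intr=1.9700 cont=7.4390 V=7.4390[hold]  S*(0)=-

price = 7.4390
boundary = - - - 51.4312 56.9180 62.9901
tree:
7.4390
10.8056 3.9831
15.1308 6.3736 1.5209
20.2488 9.9015 2.7431 0.2588
25.2066 14.7620 4.9068 0.5091 0.0000
29.6866 20.2488 8.6899 1.0015 0.0000 0.0000
33.7346 25.2066 14.7620 1.9700 0.0000 0.0000 0.0000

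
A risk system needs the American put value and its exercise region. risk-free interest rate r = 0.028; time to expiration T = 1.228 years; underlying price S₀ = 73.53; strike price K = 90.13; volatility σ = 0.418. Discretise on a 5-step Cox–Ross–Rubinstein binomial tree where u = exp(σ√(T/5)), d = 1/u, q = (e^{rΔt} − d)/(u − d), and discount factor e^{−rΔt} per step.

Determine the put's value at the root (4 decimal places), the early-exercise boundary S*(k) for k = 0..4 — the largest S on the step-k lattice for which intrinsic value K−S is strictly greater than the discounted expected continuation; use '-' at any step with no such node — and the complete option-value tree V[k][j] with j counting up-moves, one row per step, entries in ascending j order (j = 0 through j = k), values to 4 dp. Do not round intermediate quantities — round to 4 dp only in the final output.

Δt=0.24560, u=1.23017, d=0.81290, q=0.46493, disc=e^(-rΔt)=0.99315
k=5 terminal: V=max(K-S,0) → 64.0301 50.6326 30.3578 0.0000 0.0000 0.0000
k=4: j=0 S=32.1073 intr=58.0227 cont=57.4050 V=58.0227[EX]; j=1 S=48.5886 intr=41.5414 cont=40.9238 V=41.5414[EX]; j=2 S=73.5300 intr=16.6000 cont=16.1321 V=16.6000[EX]; j=3 S=111.2743 intr=0.0000 cont=0.0000 V=0.0000[hold]; j=4 S=168.3936 intr=0.0000 cont=0.0000 V=0.0000[hold]  S*(4)=73.5300
k=3: j=0 S=39.4974 intr=50.6326 cont=50.0149 V=50.6326[EX]; j=1 S=59.7722 intr=30.3578 cont=29.7401 V=30.3578[EX]; j=2 S=90.4544 intr=0.0000 cont=8.8212 V=8.8212[hold]; j=3 S=136.8864 intr=0.0000 cont=0.0000 V=0.0000[hold]  S*(3)=59.7722
k=2: j=0 S=48.5886 intr=41.5414 cont=40.9238 V=41.5414[EX]; j=1 S=73.5300 intr=16.6000 cont=20.2053 V=20.2053[hold]; j=2 S=111.2743 intr=0.0000 cont=4.6876 V=4.6876[hold]  S*(2)=48.5886
k=1: j=0 S=59.7722 intr=30.3578 cont=31.4048 V=31.4048[hold]; j=1 S=90.4544 intr=0.0000 cont=12.9016 V=12.9016[hold]  S*(1)=-
k=0: j=0 S=73.5300 intr=16.6000 cont=22.6458 V=22.6458[hold]  S*(0)=-

price = 22.6458
boundary = - - 48.5886 59.7722 73.5300
tree:
22.6458
31.4048 12.9016
41.5414 20.2053 4.6876
50.6326 30.3578 8.8212 0.0000
58.0227 41.5414 16.6000 0.0000 0.0000
64.0301 50.6326 30.3578 0.0000 0.0000 0.0000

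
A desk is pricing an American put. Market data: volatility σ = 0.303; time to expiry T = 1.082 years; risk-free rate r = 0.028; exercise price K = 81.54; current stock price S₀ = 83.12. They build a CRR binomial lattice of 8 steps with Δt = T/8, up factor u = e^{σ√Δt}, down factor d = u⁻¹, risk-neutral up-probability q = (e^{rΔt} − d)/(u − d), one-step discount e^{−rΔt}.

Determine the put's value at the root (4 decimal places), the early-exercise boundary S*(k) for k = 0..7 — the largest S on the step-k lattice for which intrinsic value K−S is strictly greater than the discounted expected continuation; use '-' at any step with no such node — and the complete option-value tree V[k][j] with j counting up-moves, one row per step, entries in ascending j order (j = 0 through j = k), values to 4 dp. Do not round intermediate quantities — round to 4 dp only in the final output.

price = 8.3611
boundary = - - - - 53.2265 59.5007 66.5145 59.5007
tree:
8.3611
11.9664 4.6608
16.5849 7.2360 2.0076
22.1409 10.9114 3.4538 0.5129
28.3135 15.8664 5.8215 1.0078 0.0000
33.9262 22.0393 9.5429 1.9804 0.0000 0.0000
38.9469 28.3135 15.0255 3.8914 0.0000 0.0000 0.0000
43.4383 33.9262 22.0393 7.6466 0.0000 0.0000 0.0000 0.0000
47.4561 38.9469 28.3135 15.0255 0.0000 0.0000 0.0000 0.0000 0.0000

Δt=0.13525, u=1.11788, d=0.89455, q=0.48916, disc=e^(-rΔt)=0.99622
k=8 terminal: V=max(K-S,0) → 47.4561 38.9469 28.3135 15.0255 0.0000 0.0000 0.0000 0.0000 0.0000
k=7: j=0 S=38.1017 intr=43.4383 cont=43.1301 V=43.4383[EX]; j=1 S=47.6138 intr=33.9262 cont=33.6179 V=33.9262[EX]; j=2 S=59.5007 intr=22.0393 cont=21.7311 V=22.0393[EX]; j=3 S=74.3552 intr=7.1848 cont=7.6466 V=7.6466[hold]; j=4 S=92.9180 intr=0.0000 cont=0.0000 V=0.0000[hold]; j=5 S=116.1152 intr=0.0000 cont=0.0000 V=0.0000[hold]; j=6 S=145.1035 intr=0.0000 cont=0.0000 V=0.0000[hold]; j=7 S=181.3288 intr=0.0000 cont=0.0000 V=0.0000[hold]  S*(7)=59.5007
k=6: j=0 S=42.5931 intr=38.9469 cont=38.6387 V=38.9469[EX]; j=1 S=53.2265 intr=28.3135 cont=28.0053 V=28.3135[EX]; j=2 S=66.5145 intr=15.0255 cont=14.9423 V=15.0255[EX]; j=3 S=83.1200 intr=0.0000 cont=3.8914 V=3.8914[hold]; j=4 S=103.8710 intr=0.0000 cont=0.0000 V=0.0000[hold]; j=5 S=129.8026 intr=0.0000 cont=0.0000 V=0.0000[hold]; j=6 S=162.2080 intr=0.0000 cont=0.0000 V=0.0000[hold]  S*(6)=66.5145
k=5: j=0 S=47.6138 intr=33.9262 cont=33.6179 V=33.9262[EX]; j=1 S=59.5007 intr=22.0393 cont=21.7311 V=22.0393[EX]; j=2 S=74.3552 intr=7.1848 cont=9.5429 V=9.5429[hold]; j=3 S=92.9180 intr=0.0000 cont=1.9804 V=1.9804[hold]; j=4 S=116.1152 intr=0.0000 cont=0.0000 V=0.0000[hold]; j=5 S=145.1035 intr=0.0000 cont=0.0000 V=0.0000[hold]  S*(5)=59.5007
k=4: j=0 S=53.2265 intr=28.3135 cont=28.0053 V=28.3135[EX]; j=1 S=66.5145 intr=15.0255 cont=15.8664 V=15.8664[hold]; j=2 S=83.1200 intr=0.0000 cont=5.8215 V=5.8215[hold]; j=3 S=103.8710 intr=0.0000 cont=1.0078 V=1.0078[hold]; j=4 S=129.8026 intr=0.0000 cont=0.0000 V=0.0000[hold]  S*(4)=53.2265
k=3: j=0 S=59.5007 intr=22.0393 cont=22.1409 V=22.1409[hold]; j=1 S=74.3552 intr=7.1848 cont=10.9114 V=10.9114[hold]; j=2 S=92.9180 intr=0.0000 cont=3.4538 V=3.4538[hold]; j=3 S=116.1152 intr=0.0000 cont=0.5129 V=0.5129[hold]  S*(3)=-
k=2: j=0 S=66.5145 intr=15.0255 cont=16.5849 V=16.5849[hold]; j=1 S=83.1200 intr=0.0000 cont=7.2360 V=7.2360[hold]; j=2 S=103.8710 intr=0.0000 cont=2.0076 V=2.0076[hold]  S*(2)=-
k=1: j=0 S=74.3552 intr=7.1848 cont=11.9664 V=11.9664[hold]; j=1 S=92.9180 intr=0.0000 cont=4.6608 V=4.6608[hold]  S*(1)=-
k=0: j=0 S=83.1200 intr=0.0000 cont=8.3611 V=8.3611[hold]  S*(0)=-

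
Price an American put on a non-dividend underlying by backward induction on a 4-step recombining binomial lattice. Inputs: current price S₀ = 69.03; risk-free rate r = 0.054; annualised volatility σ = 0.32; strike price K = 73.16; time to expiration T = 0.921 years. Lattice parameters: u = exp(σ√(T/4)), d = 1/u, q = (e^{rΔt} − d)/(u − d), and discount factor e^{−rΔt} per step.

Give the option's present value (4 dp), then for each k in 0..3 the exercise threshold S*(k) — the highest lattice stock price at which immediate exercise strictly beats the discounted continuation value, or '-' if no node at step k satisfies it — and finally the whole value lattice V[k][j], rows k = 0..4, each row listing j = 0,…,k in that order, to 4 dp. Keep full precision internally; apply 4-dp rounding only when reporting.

price = 9.4916
boundary = - - 50.7769 59.2041
tree:
9.4916
14.9059 4.3626
22.3831 7.8676 0.9980
29.6108 13.9559 2.0302 0.0000
35.8097 22.3831 4.1300 0.0000 0.0000

Δt=0.23025, u=1.16597, d=0.85766, q=0.50227, disc=e^(-rΔt)=0.98764
k=4 terminal: V=max(K-S,0) → 35.8097 22.3831 4.1300 0.0000 0.0000
k=3: j=0 S=43.5492 intr=29.6108 cont=28.7068 V=29.6108[EX]; j=1 S=59.2041 intr=13.9559 cont=13.0519 V=13.9559[EX]; j=2 S=80.4866 intr=0.0000 cont=2.0302 V=2.0302[hold]; j=3 S=109.4197 intr=0.0000 cont=0.0000 V=0.0000[hold]  S*(3)=59.2041
k=2: j=0 S=50.7769 intr=22.3831 cont=21.4791 V=22.3831[EX]; j=1 S=69.0300 intr=4.1300 cont=7.8676 V=7.8676[hold]; j=2 S=93.8447 intr=0.0000 cont=0.9980 V=0.9980[hold]  S*(2)=50.7769
k=1: j=0 S=59.2041 intr=13.9559 cont=14.9059 V=14.9059[hold]; j=1 S=80.4866 intr=0.0000 cont=4.3626 V=4.3626[hold]  S*(1)=-
k=0: j=0 S=69.0300 intr=4.1300 cont=9.4916 V=9.4916[hold]  S*(0)=-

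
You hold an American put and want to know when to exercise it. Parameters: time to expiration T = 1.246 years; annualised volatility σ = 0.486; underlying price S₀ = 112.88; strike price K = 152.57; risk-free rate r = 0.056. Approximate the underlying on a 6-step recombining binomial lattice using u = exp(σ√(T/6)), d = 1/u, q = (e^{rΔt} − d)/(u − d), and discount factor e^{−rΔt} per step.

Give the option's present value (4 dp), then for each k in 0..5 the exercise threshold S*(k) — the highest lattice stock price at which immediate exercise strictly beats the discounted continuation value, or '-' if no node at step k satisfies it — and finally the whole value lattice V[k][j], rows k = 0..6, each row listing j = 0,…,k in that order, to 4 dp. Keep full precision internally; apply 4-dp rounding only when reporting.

price = 47.4845
boundary = - - 72.4851 90.4550 72.4851 90.4550
tree:
47.4845
62.8632 31.3948
80.0849 45.0856 16.8008
94.4850 62.1150 27.0826 5.6725
106.0243 80.0849 42.1377 10.8495 0.0000
115.2711 94.4850 62.1150 20.7513 0.0000 0.0000
122.6810 106.0243 80.0849 39.6900 0.0000 0.0000 0.0000

params: Δt=0.20767 u=1.24791 d=0.80134 q=0.47105 e^(-rΔt)=0.98844
t_6 payoffs: 122.6810 106.0243 80.0849 39.6900 0.0000 0.0000 0.0000
t_5: node(5,0) S=37.2989 payoff=115.2711 vs cont=113.5071 → 115.2711 [stop]  node(5,1) S=58.0850 payoff=94.4850 vs cont=92.7210 → 94.4850 [stop]  node(5,2) S=90.4550 payoff=62.1150 vs cont=60.3510 → 62.1150 [stop]  node(5,3) S=140.8644 payoff=11.7056 vs cont=20.7513 → 20.7513 [wait]  node(5,4) S=219.3662 payoff=0.0000 vs cont=0.0000 → 0.0000 [wait]  node(5,5) S=341.6160 payoff=0.0000 vs cont=0.0000 → 0.0000 [wait]  ⇒ S*(5)=90.4550
t_4: node(4,0) S=46.5457 payoff=106.0243 vs cont=104.2602 → 106.0243 [stop]  node(4,1) S=72.4851 payoff=80.0849 vs cont=78.3209 → 80.0849 [stop]  node(4,2) S=112.8800 payoff=39.6900 vs cont=42.1377 → 42.1377 [wait]  node(4,3) S=175.7865 payoff=0.0000 vs cont=10.8495 → 10.8495 [wait]  node(4,4) S=273.7499 payoff=0.0000 vs cont=0.0000 → 0.0000 [wait]  ⇒ S*(4)=72.4851
t_3: node(3,0) S=58.0850 payoff=94.4850 vs cont=92.7210 → 94.4850 [stop]  node(3,1) S=90.4550 payoff=62.1150 vs cont=61.4906 → 62.1150 [stop]  node(3,2) S=140.8644 payoff=11.7056 vs cont=27.0826 → 27.0826 [wait]  node(3,3) S=219.3662 payoff=0.0000 vs cont=5.6725 → 5.6725 [wait]  ⇒ S*(3)=90.4550
t_2: node(2,0) S=72.4851 payoff=80.0849 vs cont=78.3209 → 80.0849 [stop]  node(2,1) S=112.8800 payoff=39.6900 vs cont=45.0856 → 45.0856 [wait]  node(2,2) S=175.7865 payoff=0.0000 vs cont=16.8008 → 16.8008 [wait]  ⇒ S*(2)=72.4851
t_1: node(1,0) S=90.4550 payoff=62.1150 vs cont=62.8632 → 62.8632 [wait]  node(1,1) S=140.8644 payoff=11.7056 vs cont=31.3948 → 31.3948 [wait]  ⇒ S*(1)=-
t_0: node(0,0) S=112.8800 payoff=39.6900 vs cont=47.4845 → 47.4845 [wait]  ⇒ S*(0)=-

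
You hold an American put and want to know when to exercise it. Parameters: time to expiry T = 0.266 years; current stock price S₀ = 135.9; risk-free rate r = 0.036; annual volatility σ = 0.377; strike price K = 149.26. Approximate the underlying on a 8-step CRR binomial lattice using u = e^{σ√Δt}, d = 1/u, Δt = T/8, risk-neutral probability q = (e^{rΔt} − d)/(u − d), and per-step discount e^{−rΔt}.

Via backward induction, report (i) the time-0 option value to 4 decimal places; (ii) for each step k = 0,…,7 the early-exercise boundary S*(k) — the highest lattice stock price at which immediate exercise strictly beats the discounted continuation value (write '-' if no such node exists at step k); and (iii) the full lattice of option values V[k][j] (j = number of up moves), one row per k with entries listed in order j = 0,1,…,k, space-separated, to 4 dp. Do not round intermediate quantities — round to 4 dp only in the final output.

price = 18.4093
boundary = - - - 110.5741 103.2282 110.5741 118.4429 126.8715
tree:
18.4093
24.3651 12.2929
31.2280 17.3249 7.1172
38.6859 23.5891 10.8870 3.2348
46.0318 30.8742 16.1102 5.5103 0.8888
52.8898 38.6859 22.8685 9.1581 1.7501 0.0000
59.2921 46.0318 30.8171 14.7014 3.4459 0.0000 0.0000
65.2691 52.8898 38.6859 22.3885 6.7851 0.0000 0.0000 0.0000
70.8490 59.2921 46.0318 30.8171 13.3600 0.0000 0.0000 0.0000 0.0000

Δt=0.03325, u=1.07116, d=0.93357, q=0.49153, disc=e^(-rΔt)=0.99880
k=8 terminal: V=max(K-S,0) → 70.8490 59.2921 46.0318 30.8171 13.3600 0.0000 0.0000 0.0000 0.0000
k=7: j=0 S=83.9909 intr=65.2691 cont=65.0905 V=65.2691[EX]; j=1 S=96.3702 intr=52.8898 cont=52.7112 V=52.8898[EX]; j=2 S=110.5741 intr=38.6859 cont=38.5073 V=38.6859[EX]; j=3 S=126.8715 intr=22.3885 cont=22.2099 V=22.3885[EX]; j=4 S=145.5710 intr=3.6890 cont=6.7851 V=6.7851[hold]; j=5 S=167.0265 intr=0.0000 cont=0.0000 V=0.0000[hold]; j=6 S=191.6443 intr=0.0000 cont=0.0000 V=0.0000[hold]; j=7 S=219.8906 intr=0.0000 cont=0.0000 V=0.0000[hold]  S*(7)=126.8715
k=6: j=0 S=89.9679 intr=59.2921 cont=59.1135 V=59.2921[EX]; j=1 S=103.2282 intr=46.0318 cont=45.8533 V=46.0318[EX]; j=2 S=118.4429 intr=30.8171 cont=30.6386 V=30.8171[EX]; j=3 S=135.9000 intr=13.3600 cont=14.7014 V=14.7014[hold]; j=4 S=155.9301 intr=0.0000 cont=3.4459 V=3.4459[hold]; j=5 S=178.9125 intr=0.0000 cont=0.0000 V=0.0000[hold]; j=6 S=205.2822 intr=0.0000 cont=0.0000 V=0.0000[hold]  S*(6)=118.4429
k=5: j=0 S=96.3702 intr=52.8898 cont=52.7112 V=52.8898[EX]; j=1 S=110.5741 intr=38.6859 cont=38.5073 V=38.6859[EX]; j=2 S=126.8715 intr=22.3885 cont=22.8685 V=22.8685[hold]; j=3 S=145.5710 intr=3.6890 cont=9.1581 V=9.1581[hold]; j=4 S=167.0265 intr=0.0000 cont=1.7501 V=1.7501[hold]; j=5 S=191.6443 intr=0.0000 cont=0.0000 V=0.0000[hold]  S*(5)=110.5741
k=4: j=0 S=103.2282 intr=46.0318 cont=45.8533 V=46.0318[EX]; j=1 S=118.4429 intr=30.8171 cont=30.8742 V=30.8742[hold]; j=2 S=135.9000 intr=13.3600 cont=16.1102 V=16.1102[hold]; j=3 S=155.9301 intr=0.0000 cont=5.5103 V=5.5103[hold]; j=4 S=178.9125 intr=0.0000 cont=0.8888 V=0.8888[hold]  S*(4)=103.2282
k=3: j=0 S=110.5741 intr=38.6859 cont=38.5353 V=38.6859[EX]; j=1 S=126.8715 intr=22.3885 cont=23.5891 V=23.5891[hold]; j=2 S=145.5710 intr=3.6890 cont=10.8870 V=10.8870[hold]; j=3 S=167.0265 intr=0.0000 cont=3.2348 V=3.2348[hold]  S*(3)=110.5741
k=2: j=0 S=118.4429 intr=30.8171 cont=31.2280 V=31.2280[hold]; j=1 S=135.9000 intr=13.3600 cont=17.3249 V=17.3249[hold]; j=2 S=155.9301 intr=0.0000 cont=7.1172 V=7.1172[hold]  S*(2)=-
k=1: j=0 S=126.8715 intr=22.3885 cont=24.3651 V=24.3651[hold]; j=1 S=145.5710 intr=3.6890 cont=12.2929 V=12.2929[hold]  S*(1)=-
k=0: j=0 S=135.9000 intr=13.3600 cont=18.4093 V=18.4093[hold]  S*(0)=-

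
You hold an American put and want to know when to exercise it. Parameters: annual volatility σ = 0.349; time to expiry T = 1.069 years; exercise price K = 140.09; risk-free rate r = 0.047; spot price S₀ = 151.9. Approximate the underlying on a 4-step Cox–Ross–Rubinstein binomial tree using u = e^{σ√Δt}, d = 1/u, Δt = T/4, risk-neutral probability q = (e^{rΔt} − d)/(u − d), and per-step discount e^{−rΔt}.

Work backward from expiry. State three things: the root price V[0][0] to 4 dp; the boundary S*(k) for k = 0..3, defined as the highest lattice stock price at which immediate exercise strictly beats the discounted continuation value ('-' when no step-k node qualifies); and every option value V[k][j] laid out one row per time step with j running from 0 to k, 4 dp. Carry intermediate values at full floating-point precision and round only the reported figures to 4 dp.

Δt=0.26725, u=1.19772, d=0.83492, q=0.48986, disc=e^(-rΔt)=0.98752
k=4 terminal: V=max(K-S,0) → 66.2764 34.2019 0.0000 0.0000 0.0000
k=3: j=0 S=88.4080 intr=51.6820 cont=49.9333 V=51.6820[EX]; j=1 S=126.8243 intr=13.2657 cont=17.2301 V=17.2301[hold]; j=2 S=181.9337 intr=0.0000 cont=0.0000 V=0.0000[hold]; j=3 S=260.9900 intr=0.0000 cont=0.0000 V=0.0000[hold]  S*(3)=88.4080
k=2: j=0 S=105.8881 intr=34.2019 cont=34.3710 V=34.3710[hold]; j=1 S=151.9000 intr=0.0000 cont=8.6801 V=8.6801[hold]; j=2 S=217.9056 intr=0.0000 cont=0.0000 V=0.0000[hold]  S*(2)=-
k=1: j=0 S=126.8243 intr=13.2657 cont=21.5142 V=21.5142[hold]; j=1 S=181.9337 intr=0.0000 cont=4.3728 V=4.3728[hold]  S*(1)=-
k=0: j=0 S=151.9000 intr=0.0000 cont=12.9536 V=12.9536[hold]  S*(0)=-

price = 12.9536
boundary = - - - 88.4080
tree:
12.9536
21.5142 4.3728
34.3710 8.6801 0.0000
51.6820 17.2301 0.0000 0.0000
66.2764 34.2019 0.0000 0.0000 0.0000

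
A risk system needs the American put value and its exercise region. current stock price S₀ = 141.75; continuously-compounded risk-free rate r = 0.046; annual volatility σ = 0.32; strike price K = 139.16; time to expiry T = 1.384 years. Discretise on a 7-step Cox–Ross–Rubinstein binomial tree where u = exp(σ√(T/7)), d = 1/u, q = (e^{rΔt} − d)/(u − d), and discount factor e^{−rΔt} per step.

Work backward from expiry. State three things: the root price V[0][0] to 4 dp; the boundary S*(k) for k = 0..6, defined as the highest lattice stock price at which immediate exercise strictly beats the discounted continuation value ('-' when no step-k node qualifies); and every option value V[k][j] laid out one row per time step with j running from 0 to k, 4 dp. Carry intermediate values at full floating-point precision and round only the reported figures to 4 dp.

Δt=0.19771  u=1.15291  d=0.86737  q=0.49648  discount=0.99095
step 7 (expiry): payoffs max(K−S,0) = 86.8050 69.5698 46.6608 16.2101 0.0000 0.0000 0.0000 0.0000
step 6: (k=6,j=0): S=60.3605, (K−S)⁺=78.7995, hold=77.5396 ⇒ V=78.7995 exercise | (k=6,j=1): S=80.2312, (K−S)⁺=58.9288, hold=57.6689 ⇒ V=58.9288 exercise | (k=6,j=2): S=106.6432, (K−S)⁺=32.5168, hold=31.2569 ⇒ V=32.5168 exercise | (k=6,j=3): S=141.7500, (K−S)⁺=0.0000, hold=8.0882 ⇒ V=8.0882 continue | (k=6,j=4): S=188.4140, (K−S)⁺=0.0000, hold=0.0000 ⇒ V=0.0000 continue | (k=6,j=5): S=250.4396, (K−S)⁺=0.0000, hold=0.0000 ⇒ V=0.0000 continue | (k=6,j=6): S=332.8841, (K−S)⁺=0.0000, hold=0.0000 ⇒ V=0.0000 continue  boundary S*=106.6432
step 5: (k=5,j=0): S=69.5902, (K−S)⁺=69.5698, hold=68.3099 ⇒ V=69.5698 exercise | (k=5,j=1): S=92.4992, (K−S)⁺=46.6608, hold=45.4009 ⇒ V=46.6608 exercise | (k=5,j=2): S=122.9499, (K−S)⁺=16.2101, hold=20.2038 ⇒ V=20.2038 continue | (k=5,j=3): S=163.4248, (K−S)⁺=0.0000, hold=4.0356 ⇒ V=4.0356 continue | (k=5,j=4): S=217.2241, (K−S)⁺=0.0000, hold=0.0000 ⇒ V=0.0000 continue | (k=5,j=5): S=288.7341, (K−S)⁺=0.0000, hold=0.0000 ⇒ V=0.0000 continue  boundary S*=92.4992
step 4: (k=4,j=0): S=80.2312, (K−S)⁺=58.9288, hold=57.6689 ⇒ V=58.9288 exercise | (k=4,j=1): S=106.6432, (K−S)⁺=32.5168, hold=33.2218 ⇒ V=33.2218 continue | (k=4,j=2): S=141.7500, (K−S)⁺=0.0000, hold=12.0663 ⇒ V=12.0663 continue | (k=4,j=3): S=188.4140, (K−S)⁺=0.0000, hold=2.0136 ⇒ V=2.0136 continue | (k=4,j=4): S=250.4396, (K−S)⁺=0.0000, hold=0.0000 ⇒ V=0.0000 continue  boundary S*=80.2312
step 3: (k=3,j=0): S=92.4992, (K−S)⁺=46.6608, hold=45.7477 ⇒ V=46.6608 exercise | (k=3,j=1): S=122.9499, (K−S)⁺=16.2101, hold=22.5127 ⇒ V=22.5127 continue | (k=3,j=2): S=163.4248, (K−S)⁺=0.0000, hold=7.0112 ⇒ V=7.0112 continue | (k=3,j=3): S=217.2241, (K−S)⁺=0.0000, hold=1.0047 ⇒ V=1.0047 continue  boundary S*=92.4992
step 2: (k=2,j=0): S=106.6432, (K−S)⁺=32.5168, hold=34.3577 ⇒ V=34.3577 continue | (k=2,j=1): S=141.7500, (K−S)⁺=0.0000, hold=14.6823 ⇒ V=14.6823 continue | (k=2,j=2): S=188.4140, (K−S)⁺=0.0000, hold=3.9926 ⇒ V=3.9926 continue  boundary S*=-
step 1: (k=1,j=0): S=122.9499, (K−S)⁺=16.2101, hold=24.3666 ⇒ V=24.3666 continue | (k=1,j=1): S=163.4248, (K−S)⁺=0.0000, hold=9.2902 ⇒ V=9.2902 continue  boundary S*=-
step 0: (k=0,j=0): S=141.7500, (K−S)⁺=0.0000, hold=16.7285 ⇒ V=16.7285 continue  boundary S*=-

price = 16.7285
boundary = - - - 92.4992 80.2312 92.4992 106.6432
tree:
16.7285
24.3666 9.2902
34.3577 14.6823 3.9926
46.6608 22.5127 7.0112 1.0047
58.9288 33.2218 12.0663 2.0136 0.0000
69.5698 46.6608 20.2038 4.0356 0.0000 0.0000
78.7995 58.9288 32.5168 8.0882 0.0000 0.0000 0.0000
86.8050 69.5698 46.6608 16.2101 0.0000 0.0000 0.0000 0.0000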